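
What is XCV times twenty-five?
Convert XCV (Roman numeral) → 90 + 5 = 95 (decimal)
Convert twenty-five (English words) → 25 (decimal)
Compute 95 × 25 = 2375
2375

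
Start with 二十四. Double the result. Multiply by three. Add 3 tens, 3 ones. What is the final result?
Convert 二十四 (Chinese numeral) → 2×10 + 4 = 24 (decimal)
Start: 24
24 × 2 = 48
Convert three (English words) → 3 (decimal)
48 × 3 = 144
Convert 3 tens, 3 ones (place-value notation) → 3×10 + 3 = 33 (decimal)
144 + 33 = 177
177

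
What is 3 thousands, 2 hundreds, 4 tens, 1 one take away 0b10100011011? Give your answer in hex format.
Convert 3 thousands, 2 hundreds, 4 tens, 1 one (place-value notation) → 3×1000 + 2×100 + 4×10 + 1 = 3241 (decimal)
Convert 0b10100011011 (binary) → 1024 + 256 + 16 + 8 + 2 + 1 = 1307 (decimal)
Compute 3241 - 1307 = 1934
Convert 1934 (decimal) → 1934 = 7×256 + 8×16 + 14 → 0x78E (hexadecimal)
0x78E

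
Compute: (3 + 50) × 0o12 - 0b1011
Convert 0o12 (octal) → 1×8 + 2 = 10 (decimal)
Convert 0b1011 (binary) → 8 + 2 + 1 = 11 (decimal)
Expression in decimal: (3 + 50) × 10 - 11
Parentheses first: 3 + 50 = 53
Multiply: 53 × 10 = 530
Subtract: 530 - 11 = 519
519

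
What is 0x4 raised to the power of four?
Convert 0x4 (hexadecimal) → 4 (decimal)
Convert four (English words) → 4 (decimal)
Compute 4 ^ 4 = 256
256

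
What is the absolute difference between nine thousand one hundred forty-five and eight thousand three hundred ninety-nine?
Convert nine thousand one hundred forty-five (English words) → 9×1000 + 1×100 + 45 = 9145 (decimal)
Convert eight thousand three hundred ninety-nine (English words) → 8×1000 + 3×100 + 99 = 8399 (decimal)
Compute |9145 - 8399| = 746
746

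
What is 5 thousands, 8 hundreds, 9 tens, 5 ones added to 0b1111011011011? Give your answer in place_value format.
Convert 5 thousands, 8 hundreds, 9 tens, 5 ones (place-value notation) → 5×1000 + 8×100 + 9×10 + 5 = 5895 (decimal)
Convert 0b1111011011011 (binary) → 4096 + 2048 + 1024 + 512 + 128 + 64 + 16 + 8 + 2 + 1 = 7899 (decimal)
Compute 5895 + 7899 = 13794
Convert 13794 (decimal) → 13794 = 13×1000 + 7×100 + 9×10 + 4 → 13 thousands, 7 hundreds, 9 tens, 4 ones (place-value notation)
13 thousands, 7 hundreds, 9 tens, 4 ones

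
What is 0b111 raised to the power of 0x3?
Convert 0b111 (binary) → 4 + 2 + 1 = 7 (decimal)
Convert 0x3 (hexadecimal) → 3 (decimal)
Compute 7 ^ 3 = 343
343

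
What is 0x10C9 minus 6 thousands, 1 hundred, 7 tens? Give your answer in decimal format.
Convert 0x10C9 (hexadecimal) → 1×4096 + 12×16 + 9 = 4297 (decimal)
Convert 6 thousands, 1 hundred, 7 tens (place-value notation) → 6×1000 + 1×100 + 7×10 = 6170 (decimal)
Compute 4297 - 6170 = -1873
-1873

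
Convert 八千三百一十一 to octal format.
Convert 八千三百一十一 (Chinese numeral) → 8×1000 + 3×100 + 1×10 + 1 = 8311 (decimal)
Convert 8311 (decimal) → 8311 = 2×4096 + 1×64 + 6×8 + 7 → 0o20167 (octal)
0o20167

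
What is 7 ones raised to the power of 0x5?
Convert 7 ones (place-value notation) → 7 (decimal)
Convert 0x5 (hexadecimal) → 5 (decimal)
Compute 7 ^ 5 = 16807
16807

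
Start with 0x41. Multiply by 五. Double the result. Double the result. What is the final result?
Convert 0x41 (hexadecimal) → 4×16 + 1 = 65 (decimal)
Start: 65
Convert 五 (Chinese numeral) → 5 (decimal)
65 × 5 = 325
325 × 2 = 650
650 × 2 = 1300
1300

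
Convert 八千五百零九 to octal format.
Convert 八千五百零九 (Chinese numeral) → 8×1000 + 5×100 + 9 = 8509 (decimal)
Convert 8509 (decimal) → 8509 = 2×4096 + 4×64 + 7×8 + 5 → 0o20475 (octal)
0o20475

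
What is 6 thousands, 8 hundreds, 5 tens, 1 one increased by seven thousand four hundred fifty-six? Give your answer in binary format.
Convert 6 thousands, 8 hundreds, 5 tens, 1 one (place-value notation) → 6×1000 + 8×100 + 5×10 + 1 = 6851 (decimal)
Convert seven thousand four hundred fifty-six (English words) → 7×1000 + 4×100 + 56 = 7456 (decimal)
Compute 6851 + 7456 = 14307
Convert 14307 (decimal) → 14307 = 8192 + 4096 + 1024 + 512 + 256 + 128 + 64 + 32 + 2 + 1 → 0b11011111100011 (binary)
0b11011111100011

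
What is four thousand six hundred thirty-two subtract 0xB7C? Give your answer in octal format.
Convert four thousand six hundred thirty-two (English words) → 4×1000 + 6×100 + 32 = 4632 (decimal)
Convert 0xB7C (hexadecimal) → 11×256 + 7×16 + 12 = 2940 (decimal)
Compute 4632 - 2940 = 1692
Convert 1692 (decimal) → 1692 = 3×512 + 2×64 + 3×8 + 4 → 0o3234 (octal)
0o3234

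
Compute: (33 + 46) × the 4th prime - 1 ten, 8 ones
Convert the 4th prime (prime index) → 7 (decimal)
Convert 1 ten, 8 ones (place-value notation) → 1×10 + 8 = 18 (decimal)
Expression in decimal: (33 + 46) × 7 - 18
Parentheses first: 33 + 46 = 79
Multiply: 79 × 7 = 553
Subtract: 553 - 18 = 535
535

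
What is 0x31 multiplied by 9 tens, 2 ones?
Convert 0x31 (hexadecimal) → 3×16 + 1 = 49 (decimal)
Convert 9 tens, 2 ones (place-value notation) → 9×10 + 2 = 92 (decimal)
Compute 49 × 92 = 4508
4508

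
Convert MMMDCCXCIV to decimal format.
Convert MMMDCCXCIV (Roman numeral) → 1000 + 1000 + 1000 + 500 + 100 + 100 + 90 + 4 = 3794 (decimal)
3794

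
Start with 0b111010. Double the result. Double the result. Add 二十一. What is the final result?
Convert 0b111010 (binary) → 32 + 16 + 8 + 2 = 58 (decimal)
Start: 58
58 × 2 = 116
116 × 2 = 232
Convert 二十一 (Chinese numeral) → 2×10 + 1 = 21 (decimal)
232 + 21 = 253
253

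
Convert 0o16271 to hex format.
Convert 0o16271 (octal) → 1×4096 + 6×512 + 2×64 + 7×8 + 1 = 7353 (decimal)
Convert 7353 (decimal) → 7353 = 1×4096 + 12×256 + 11×16 + 9 → 0x1CB9 (hexadecimal)
0x1CB9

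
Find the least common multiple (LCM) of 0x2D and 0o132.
Convert 0x2D (hexadecimal) → 2×16 + 13 = 45 (decimal)
Convert 0o132 (octal) → 1×64 + 3×8 + 2 = 90 (decimal)
Compute lcm(45, 90) = 90
90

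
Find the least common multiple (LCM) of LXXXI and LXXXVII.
Convert LXXXI (Roman numeral) → 50 + 10 + 10 + 10 + 1 = 81 (decimal)
Convert LXXXVII (Roman numeral) → 50 + 10 + 10 + 10 + 5 + 1 + 1 = 87 (decimal)
Compute lcm(81, 87) = 2349
2349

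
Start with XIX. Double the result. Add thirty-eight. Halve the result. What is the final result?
Convert XIX (Roman numeral) → 10 + 9 = 19 (decimal)
Start: 19
19 × 2 = 38
Convert thirty-eight (English words) → 38 (decimal)
38 + 38 = 76
76 ÷ 2 = 38
38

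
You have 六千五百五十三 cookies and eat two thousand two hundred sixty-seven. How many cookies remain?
Convert 六千五百五十三 (Chinese numeral) → 6×1000 + 5×100 + 5×10 + 3 = 6553 (decimal)
Convert two thousand two hundred sixty-seven (English words) → 2×1000 + 2×100 + 67 = 2267 (decimal)
Compute 6553 - 2267 = 4286
4286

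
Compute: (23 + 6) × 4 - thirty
Convert thirty (English words) → 30 (decimal)
Expression in decimal: (23 + 6) × 4 - 30
Parentheses first: 23 + 6 = 29
Multiply: 29 × 4 = 116
Subtract: 116 - 30 = 86
86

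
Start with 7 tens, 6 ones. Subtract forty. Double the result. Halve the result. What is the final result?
Convert 7 tens, 6 ones (place-value notation) → 7×10 + 6 = 76 (decimal)
Start: 76
Convert forty (English words) → 40 (decimal)
76 - 40 = 36
36 × 2 = 72
72 ÷ 2 = 36
36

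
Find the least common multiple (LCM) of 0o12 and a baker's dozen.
Convert 0o12 (octal) → 1×8 + 2 = 10 (decimal)
Convert a baker's dozen (colloquial) → 13 (decimal)
Compute lcm(10, 13) = 130
130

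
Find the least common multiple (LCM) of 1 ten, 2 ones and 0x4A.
Convert 1 ten, 2 ones (place-value notation) → 1×10 + 2 = 12 (decimal)
Convert 0x4A (hexadecimal) → 4×16 + 10 = 74 (decimal)
Compute lcm(12, 74) = 444
444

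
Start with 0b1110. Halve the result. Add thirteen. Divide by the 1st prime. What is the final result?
Convert 0b1110 (binary) → 8 + 4 + 2 = 14 (decimal)
Start: 14
14 ÷ 2 = 7
Convert thirteen (English words) → 13 (decimal)
7 + 13 = 20
Convert the 1st prime (prime index) → 2 (decimal)
20 ÷ 2 = 10
10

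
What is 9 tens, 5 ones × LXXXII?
Convert 9 tens, 5 ones (place-value notation) → 9×10 + 5 = 95 (decimal)
Convert LXXXII (Roman numeral) → 50 + 10 + 10 + 10 + 1 + 1 = 82 (decimal)
Compute 95 × 82 = 7790
7790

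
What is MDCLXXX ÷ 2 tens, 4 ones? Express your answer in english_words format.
Convert MDCLXXX (Roman numeral) → 1000 + 500 + 100 + 50 + 10 + 10 + 10 = 1680 (decimal)
Convert 2 tens, 4 ones (place-value notation) → 2×10 + 4 = 24 (decimal)
Compute 1680 ÷ 24 = 70
Convert 70 (decimal) → seventy (English words)
seventy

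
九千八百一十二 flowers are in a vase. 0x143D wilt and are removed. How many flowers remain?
Convert 九千八百一十二 (Chinese numeral) → 9×1000 + 8×100 + 1×10 + 2 = 9812 (decimal)
Convert 0x143D (hexadecimal) → 1×4096 + 4×256 + 3×16 + 13 = 5181 (decimal)
Compute 9812 - 5181 = 4631
4631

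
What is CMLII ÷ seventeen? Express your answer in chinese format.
Convert CMLII (Roman numeral) → 900 + 50 + 1 + 1 = 952 (decimal)
Convert seventeen (English words) → 17 (decimal)
Compute 952 ÷ 17 = 56
Convert 56 (decimal) → 56 = 5×10 + 6 → 五十六 (Chinese numeral)
五十六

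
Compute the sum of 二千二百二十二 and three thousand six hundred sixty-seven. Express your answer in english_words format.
Convert 二千二百二十二 (Chinese numeral) → 2×1000 + 2×100 + 2×10 + 2 = 2222 (decimal)
Convert three thousand six hundred sixty-seven (English words) → 3×1000 + 6×100 + 67 = 3667 (decimal)
Compute 2222 + 3667 = 5889
Convert 5889 (decimal) → 5889 = 5×1000 + 8×100 + 89 → five thousand eight hundred eighty-nine (English words)
five thousand eight hundred eighty-nine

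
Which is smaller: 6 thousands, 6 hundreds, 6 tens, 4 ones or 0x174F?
Convert 6 thousands, 6 hundreds, 6 tens, 4 ones (place-value notation) → 6×1000 + 6×100 + 6×10 + 4 = 6664 (decimal)
Convert 0x174F (hexadecimal) → 1×4096 + 7×256 + 4×16 + 15 = 5967 (decimal)
Compare 6664 vs 5967: smaller = 5967
5967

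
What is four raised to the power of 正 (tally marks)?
Convert four (English words) → 4 (decimal)
Convert 正 (tally marks) → 5 (decimal)
Compute 4 ^ 5 = 1024
1024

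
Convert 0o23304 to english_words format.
Convert 0o23304 (octal) → 2×4096 + 3×512 + 3×64 + 4 = 9924 (decimal)
Convert 9924 (decimal) → 9924 = 9×1000 + 9×100 + 24 → nine thousand nine hundred twenty-four (English words)
nine thousand nine hundred twenty-four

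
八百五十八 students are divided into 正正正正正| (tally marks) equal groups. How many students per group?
Convert 八百五十八 (Chinese numeral) → 8×100 + 5×10 + 8 = 858 (decimal)
Convert 正正正正正| (tally marks) → 5 + 5 + 5 + 5 + 5 + 1 = 26 (decimal)
Compute 858 ÷ 26 = 33
33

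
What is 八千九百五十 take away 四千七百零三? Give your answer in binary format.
Convert 八千九百五十 (Chinese numeral) → 8×1000 + 9×100 + 5×10 = 8950 (decimal)
Convert 四千七百零三 (Chinese numeral) → 4×1000 + 7×100 + 3 = 4703 (decimal)
Compute 8950 - 4703 = 4247
Convert 4247 (decimal) → 4247 = 4096 + 128 + 16 + 4 + 2 + 1 → 0b1000010010111 (binary)
0b1000010010111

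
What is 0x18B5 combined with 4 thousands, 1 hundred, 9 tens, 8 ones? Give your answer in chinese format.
Convert 0x18B5 (hexadecimal) → 1×4096 + 8×256 + 11×16 + 5 = 6325 (decimal)
Convert 4 thousands, 1 hundred, 9 tens, 8 ones (place-value notation) → 4×1000 + 1×100 + 9×10 + 8 = 4198 (decimal)
Compute 6325 + 4198 = 10523
Convert 10523 (decimal) → 10523 = 1×10000 + 5×100 + 2×10 + 3 → 一万零五百二十三 (Chinese numeral)
一万零五百二十三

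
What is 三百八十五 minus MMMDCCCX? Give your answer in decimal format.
Convert 三百八十五 (Chinese numeral) → 3×100 + 8×10 + 5 = 385 (decimal)
Convert MMMDCCCX (Roman numeral) → 1000 + 1000 + 1000 + 500 + 100 + 100 + 100 + 10 = 3810 (decimal)
Compute 385 - 3810 = -3425
-3425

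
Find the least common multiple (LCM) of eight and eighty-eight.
Convert eight (English words) → 8 (decimal)
Convert eighty-eight (English words) → 88 (decimal)
Compute lcm(8, 88) = 88
88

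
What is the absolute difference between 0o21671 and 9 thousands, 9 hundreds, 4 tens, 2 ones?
Convert 0o21671 (octal) → 2×4096 + 1×512 + 6×64 + 7×8 + 1 = 9145 (decimal)
Convert 9 thousands, 9 hundreds, 4 tens, 2 ones (place-value notation) → 9×1000 + 9×100 + 4×10 + 2 = 9942 (decimal)
Compute |9145 - 9942| = 797
797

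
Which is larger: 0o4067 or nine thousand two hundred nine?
Convert 0o4067 (octal) → 4×512 + 6×8 + 7 = 2103 (decimal)
Convert nine thousand two hundred nine (English words) → 9×1000 + 2×100 + 9 = 9209 (decimal)
Compare 2103 vs 9209: larger = 9209
9209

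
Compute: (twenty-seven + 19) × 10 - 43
Convert twenty-seven (English words) → 27 (decimal)
Expression in decimal: (27 + 19) × 10 - 43
Parentheses first: 27 + 19 = 46
Multiply: 46 × 10 = 460
Subtract: 460 - 43 = 417
417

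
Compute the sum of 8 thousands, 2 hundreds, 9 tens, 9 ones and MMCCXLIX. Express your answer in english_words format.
Convert 8 thousands, 2 hundreds, 9 tens, 9 ones (place-value notation) → 8×1000 + 2×100 + 9×10 + 9 = 8299 (decimal)
Convert MMCCXLIX (Roman numeral) → 1000 + 1000 + 100 + 100 + 40 + 9 = 2249 (decimal)
Compute 8299 + 2249 = 10548
Convert 10548 (decimal) → 10548 = 10×1000 + 5×100 + 48 → ten thousand five hundred forty-eight (English words)
ten thousand five hundred forty-eight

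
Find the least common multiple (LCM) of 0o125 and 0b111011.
Convert 0o125 (octal) → 1×64 + 2×8 + 5 = 85 (decimal)
Convert 0b111011 (binary) → 32 + 16 + 8 + 2 + 1 = 59 (decimal)
Compute lcm(85, 59) = 5015
5015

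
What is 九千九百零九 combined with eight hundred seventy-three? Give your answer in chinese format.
Convert 九千九百零九 (Chinese numeral) → 9×1000 + 9×100 + 9 = 9909 (decimal)
Convert eight hundred seventy-three (English words) → 8×100 + 73 = 873 (decimal)
Compute 9909 + 873 = 10782
Convert 10782 (decimal) → 10782 = 1×10000 + 7×100 + 8×10 + 2 → 一万零七百八十二 (Chinese numeral)
一万零七百八十二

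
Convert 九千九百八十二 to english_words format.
Convert 九千九百八十二 (Chinese numeral) → 9×1000 + 9×100 + 8×10 + 2 = 9982 (decimal)
Convert 9982 (decimal) → 9982 = 9×1000 + 9×100 + 82 → nine thousand nine hundred eighty-two (English words)
nine thousand nine hundred eighty-two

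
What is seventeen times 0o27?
Convert seventeen (English words) → 17 (decimal)
Convert 0o27 (octal) → 2×8 + 7 = 23 (decimal)
Compute 17 × 23 = 391
391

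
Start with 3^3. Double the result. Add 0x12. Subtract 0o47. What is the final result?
Convert 3^3 (power) → 27 (decimal)
Start: 27
27 × 2 = 54
Convert 0x12 (hexadecimal) → 1×16 + 2 = 18 (decimal)
54 + 18 = 72
Convert 0o47 (octal) → 4×8 + 7 = 39 (decimal)
72 - 39 = 33
33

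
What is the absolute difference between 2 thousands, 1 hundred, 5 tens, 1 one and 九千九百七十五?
Convert 2 thousands, 1 hundred, 5 tens, 1 one (place-value notation) → 2×1000 + 1×100 + 5×10 + 1 = 2151 (decimal)
Convert 九千九百七十五 (Chinese numeral) → 9×1000 + 9×100 + 7×10 + 5 = 9975 (decimal)
Compute |2151 - 9975| = 7824
7824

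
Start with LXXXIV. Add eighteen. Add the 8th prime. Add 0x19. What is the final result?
Convert LXXXIV (Roman numeral) → 50 + 10 + 10 + 10 + 4 = 84 (decimal)
Start: 84
Convert eighteen (English words) → 18 (decimal)
84 + 18 = 102
Convert the 8th prime (prime index) → 19 (decimal)
102 + 19 = 121
Convert 0x19 (hexadecimal) → 1×16 + 9 = 25 (decimal)
121 + 25 = 146
146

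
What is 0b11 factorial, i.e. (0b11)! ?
Convert 0b11 (binary) → 2 + 1 = 3 (decimal)
Compute 3! = 6
6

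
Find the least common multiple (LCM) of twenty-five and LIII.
Convert twenty-five (English words) → 25 (decimal)
Convert LIII (Roman numeral) → 50 + 1 + 1 + 1 = 53 (decimal)
Compute lcm(25, 53) = 1325
1325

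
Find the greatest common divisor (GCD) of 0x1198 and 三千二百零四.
Convert 0x1198 (hexadecimal) → 1×4096 + 1×256 + 9×16 + 8 = 4504 (decimal)
Convert 三千二百零四 (Chinese numeral) → 3×1000 + 2×100 + 4 = 3204 (decimal)
Compute gcd(4504, 3204) = 4
4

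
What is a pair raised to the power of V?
Convert a pair (colloquial) → 2 (decimal)
Convert V (Roman numeral) → 5 (decimal)
Compute 2 ^ 5 = 32
32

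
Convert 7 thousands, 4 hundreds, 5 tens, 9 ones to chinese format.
Convert 7 thousands, 4 hundreds, 5 tens, 9 ones (place-value notation) → 7×1000 + 4×100 + 5×10 + 9 = 7459 (decimal)
Convert 7459 (decimal) → 7459 = 7×1000 + 4×100 + 5×10 + 9 → 七千四百五十九 (Chinese numeral)
七千四百五十九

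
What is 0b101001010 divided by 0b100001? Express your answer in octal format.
Convert 0b101001010 (binary) → 256 + 64 + 8 + 2 = 330 (decimal)
Convert 0b100001 (binary) → 32 + 1 = 33 (decimal)
Compute 330 ÷ 33 = 10
Convert 10 (decimal) → 10 = 1×8 + 2 → 0o12 (octal)
0o12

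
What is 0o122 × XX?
Convert 0o122 (octal) → 1×64 + 2×8 + 2 = 82 (decimal)
Convert XX (Roman numeral) → 10 + 10 = 20 (decimal)
Compute 82 × 20 = 1640
1640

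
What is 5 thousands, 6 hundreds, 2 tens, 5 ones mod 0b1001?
Convert 5 thousands, 6 hundreds, 2 tens, 5 ones (place-value notation) → 5×1000 + 6×100 + 2×10 + 5 = 5625 (decimal)
Convert 0b1001 (binary) → 8 + 1 = 9 (decimal)
Compute 5625 mod 9 = 0
0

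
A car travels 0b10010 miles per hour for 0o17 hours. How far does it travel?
Convert 0b10010 (binary) → 16 + 2 = 18 (decimal)
Convert 0o17 (octal) → 1×8 + 7 = 15 (decimal)
Compute 18 × 15 = 270
270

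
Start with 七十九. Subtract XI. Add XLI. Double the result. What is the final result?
Convert 七十九 (Chinese numeral) → 7×10 + 9 = 79 (decimal)
Start: 79
Convert XI (Roman numeral) → 10 + 1 = 11 (decimal)
79 - 11 = 68
Convert XLI (Roman numeral) → 40 + 1 = 41 (decimal)
68 + 41 = 109
109 × 2 = 218
218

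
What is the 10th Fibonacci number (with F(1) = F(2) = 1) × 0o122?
Convert the 10th Fibonacci number (with F(1) = F(2) = 1) (Fibonacci index) → 1, 1, 2, 3, 5, 8, 13, 21, 34, 55 → 55 (decimal)
Convert 0o122 (octal) → 1×64 + 2×8 + 2 = 82 (decimal)
Compute 55 × 82 = 4510
4510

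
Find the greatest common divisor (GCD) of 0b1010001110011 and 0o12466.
Convert 0b1010001110011 (binary) → 4096 + 1024 + 64 + 32 + 16 + 2 + 1 = 5235 (decimal)
Convert 0o12466 (octal) → 1×4096 + 2×512 + 4×64 + 6×8 + 6 = 5430 (decimal)
Compute gcd(5235, 5430) = 15
15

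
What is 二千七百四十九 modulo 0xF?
Convert 二千七百四十九 (Chinese numeral) → 2×1000 + 7×100 + 4×10 + 9 = 2749 (decimal)
Convert 0xF (hexadecimal) → 15 (decimal)
Compute 2749 mod 15 = 4
4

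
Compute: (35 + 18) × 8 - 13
Parentheses first: 35 + 18 = 53
Multiply: 53 × 8 = 424
Subtract: 424 - 13 = 411
411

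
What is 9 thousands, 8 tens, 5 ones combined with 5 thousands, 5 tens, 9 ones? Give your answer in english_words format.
Convert 9 thousands, 8 tens, 5 ones (place-value notation) → 9×1000 + 8×10 + 5 = 9085 (decimal)
Convert 5 thousands, 5 tens, 9 ones (place-value notation) → 5×1000 + 5×10 + 9 = 5059 (decimal)
Compute 9085 + 5059 = 14144
Convert 14144 (decimal) → 14144 = 14×1000 + 1×100 + 44 → fourteen thousand one hundred forty-four (English words)
fourteen thousand one hundred forty-four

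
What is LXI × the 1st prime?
Convert LXI (Roman numeral) → 50 + 10 + 1 = 61 (decimal)
Convert the 1st prime (prime index) → 2 (decimal)
Compute 61 × 2 = 122
122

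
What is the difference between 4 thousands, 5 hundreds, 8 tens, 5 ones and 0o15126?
Convert 4 thousands, 5 hundreds, 8 tens, 5 ones (place-value notation) → 4×1000 + 5×100 + 8×10 + 5 = 4585 (decimal)
Convert 0o15126 (octal) → 1×4096 + 5×512 + 1×64 + 2×8 + 6 = 6742 (decimal)
Difference: |4585 - 6742| = 2157
2157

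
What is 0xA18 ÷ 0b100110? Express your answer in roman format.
Convert 0xA18 (hexadecimal) → 10×256 + 1×16 + 8 = 2584 (decimal)
Convert 0b100110 (binary) → 32 + 4 + 2 = 38 (decimal)
Compute 2584 ÷ 38 = 68
Convert 68 (decimal) → 68 = 50 + 10 + 5 + 1 + 1 + 1 → LXVIII (Roman numeral)
LXVIII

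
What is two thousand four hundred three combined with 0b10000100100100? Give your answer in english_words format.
Convert two thousand four hundred three (English words) → 2×1000 + 4×100 + 3 = 2403 (decimal)
Convert 0b10000100100100 (binary) → 8192 + 256 + 32 + 4 = 8484 (decimal)
Compute 2403 + 8484 = 10887
Convert 10887 (decimal) → 10887 = 10×1000 + 8×100 + 87 → ten thousand eight hundred eighty-seven (English words)
ten thousand eight hundred eighty-seven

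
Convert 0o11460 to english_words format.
Convert 0o11460 (octal) → 1×4096 + 1×512 + 4×64 + 6×8 = 4912 (decimal)
Convert 4912 (decimal) → 4912 = 4×1000 + 9×100 + 12 → four thousand nine hundred twelve (English words)
four thousand nine hundred twelve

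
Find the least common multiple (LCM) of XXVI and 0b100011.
Convert XXVI (Roman numeral) → 10 + 10 + 5 + 1 = 26 (decimal)
Convert 0b100011 (binary) → 32 + 2 + 1 = 35 (decimal)
Compute lcm(26, 35) = 910
910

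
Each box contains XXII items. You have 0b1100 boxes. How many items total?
Convert XXII (Roman numeral) → 10 + 10 + 1 + 1 = 22 (decimal)
Convert 0b1100 (binary) → 8 + 4 = 12 (decimal)
Compute 22 × 12 = 264
264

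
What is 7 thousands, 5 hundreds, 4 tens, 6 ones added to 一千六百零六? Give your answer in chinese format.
Convert 7 thousands, 5 hundreds, 4 tens, 6 ones (place-value notation) → 7×1000 + 5×100 + 4×10 + 6 = 7546 (decimal)
Convert 一千六百零六 (Chinese numeral) → 1×1000 + 6×100 + 6 = 1606 (decimal)
Compute 7546 + 1606 = 9152
Convert 9152 (decimal) → 9152 = 9×1000 + 1×100 + 5×10 + 2 → 九千一百五十二 (Chinese numeral)
九千一百五十二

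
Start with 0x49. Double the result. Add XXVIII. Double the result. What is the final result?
Convert 0x49 (hexadecimal) → 4×16 + 9 = 73 (decimal)
Start: 73
73 × 2 = 146
Convert XXVIII (Roman numeral) → 10 + 10 + 5 + 1 + 1 + 1 = 28 (decimal)
146 + 28 = 174
174 × 2 = 348
348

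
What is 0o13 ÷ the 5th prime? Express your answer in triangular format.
Convert 0o13 (octal) → 1×8 + 3 = 11 (decimal)
Convert the 5th prime (prime index) → 11 (decimal)
Compute 11 ÷ 11 = 1
Convert 1 (decimal) → 1 = 1×2/2 → the 1st triangular number (triangular index)
the 1st triangular number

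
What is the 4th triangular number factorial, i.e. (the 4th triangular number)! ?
Convert the 4th triangular number (triangular index) → 4×5/2 = 10 (decimal)
Compute 10! = 3628800
3628800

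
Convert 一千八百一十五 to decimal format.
Convert 一千八百一十五 (Chinese numeral) → 1×1000 + 8×100 + 1×10 + 5 = 1815 (decimal)
1815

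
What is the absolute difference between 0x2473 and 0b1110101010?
Convert 0x2473 (hexadecimal) → 2×4096 + 4×256 + 7×16 + 3 = 9331 (decimal)
Convert 0b1110101010 (binary) → 512 + 256 + 128 + 32 + 8 + 2 = 938 (decimal)
Compute |9331 - 938| = 8393
8393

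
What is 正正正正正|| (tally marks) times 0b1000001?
Convert 正正正正正|| (tally marks) → 5 + 5 + 5 + 5 + 5 + 2 = 27 (decimal)
Convert 0b1000001 (binary) → 64 + 1 = 65 (decimal)
Compute 27 × 65 = 1755
1755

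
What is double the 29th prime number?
The 29th prime number = 109
Compute 109 × 2 = 218
218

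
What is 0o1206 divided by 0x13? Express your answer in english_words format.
Convert 0o1206 (octal) → 1×512 + 2×64 + 6 = 646 (decimal)
Convert 0x13 (hexadecimal) → 1×16 + 3 = 19 (decimal)
Compute 646 ÷ 19 = 34
Convert 34 (decimal) → thirty-four (English words)
thirty-four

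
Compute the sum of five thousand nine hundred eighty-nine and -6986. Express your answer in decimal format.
Convert five thousand nine hundred eighty-nine (English words) → 5×1000 + 9×100 + 89 = 5989 (decimal)
Compute 5989 + -6986 = -997
-997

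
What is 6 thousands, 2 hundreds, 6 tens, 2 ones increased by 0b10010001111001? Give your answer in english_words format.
Convert 6 thousands, 2 hundreds, 6 tens, 2 ones (place-value notation) → 6×1000 + 2×100 + 6×10 + 2 = 6262 (decimal)
Convert 0b10010001111001 (binary) → 8192 + 1024 + 64 + 32 + 16 + 8 + 1 = 9337 (decimal)
Compute 6262 + 9337 = 15599
Convert 15599 (decimal) → 15599 = 15×1000 + 5×100 + 99 → fifteen thousand five hundred ninety-nine (English words)
fifteen thousand five hundred ninety-nine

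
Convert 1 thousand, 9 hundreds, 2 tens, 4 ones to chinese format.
Convert 1 thousand, 9 hundreds, 2 tens, 4 ones (place-value notation) → 1×1000 + 9×100 + 2×10 + 4 = 1924 (decimal)
Convert 1924 (decimal) → 1924 = 1×1000 + 9×100 + 2×10 + 4 → 一千九百二十四 (Chinese numeral)
一千九百二十四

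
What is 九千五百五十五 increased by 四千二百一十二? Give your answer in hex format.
Convert 九千五百五十五 (Chinese numeral) → 9×1000 + 5×100 + 5×10 + 5 = 9555 (decimal)
Convert 四千二百一十二 (Chinese numeral) → 4×1000 + 2×100 + 1×10 + 2 = 4212 (decimal)
Compute 9555 + 4212 = 13767
Convert 13767 (decimal) → 13767 = 3×4096 + 5×256 + 12×16 + 7 → 0x35C7 (hexadecimal)
0x35C7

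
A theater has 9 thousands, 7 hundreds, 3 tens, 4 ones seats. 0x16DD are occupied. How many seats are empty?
Convert 9 thousands, 7 hundreds, 3 tens, 4 ones (place-value notation) → 9×1000 + 7×100 + 3×10 + 4 = 9734 (decimal)
Convert 0x16DD (hexadecimal) → 1×4096 + 6×256 + 13×16 + 13 = 5853 (decimal)
Compute 9734 - 5853 = 3881
3881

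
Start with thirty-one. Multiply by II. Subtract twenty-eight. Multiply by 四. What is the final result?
Convert thirty-one (English words) → 31 (decimal)
Start: 31
Convert II (Roman numeral) → 1 + 1 = 2 (decimal)
31 × 2 = 62
Convert twenty-eight (English words) → 28 (decimal)
62 - 28 = 34
Convert 四 (Chinese numeral) → 4 (decimal)
34 × 4 = 136
136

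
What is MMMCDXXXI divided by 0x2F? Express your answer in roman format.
Convert MMMCDXXXI (Roman numeral) → 1000 + 1000 + 1000 + 400 + 10 + 10 + 10 + 1 = 3431 (decimal)
Convert 0x2F (hexadecimal) → 2×16 + 15 = 47 (decimal)
Compute 3431 ÷ 47 = 73
Convert 73 (decimal) → 73 = 50 + 10 + 10 + 1 + 1 + 1 → LXXIII (Roman numeral)
LXXIII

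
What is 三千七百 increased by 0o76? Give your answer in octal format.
Convert 三千七百 (Chinese numeral) → 3×1000 + 7×100 = 3700 (decimal)
Convert 0o76 (octal) → 7×8 + 6 = 62 (decimal)
Compute 3700 + 62 = 3762
Convert 3762 (decimal) → 3762 = 7×512 + 2×64 + 6×8 + 2 → 0o7262 (octal)
0o7262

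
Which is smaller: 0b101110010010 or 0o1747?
Convert 0b101110010010 (binary) → 2048 + 512 + 256 + 128 + 16 + 2 = 2962 (decimal)
Convert 0o1747 (octal) → 1×512 + 7×64 + 4×8 + 7 = 999 (decimal)
Compare 2962 vs 999: smaller = 999
999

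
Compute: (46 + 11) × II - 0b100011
Convert II (Roman numeral) → 1 + 1 = 2 (decimal)
Convert 0b100011 (binary) → 32 + 2 + 1 = 35 (decimal)
Expression in decimal: (46 + 11) × 2 - 35
Parentheses first: 46 + 11 = 57
Multiply: 57 × 2 = 114
Subtract: 114 - 35 = 79
79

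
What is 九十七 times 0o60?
Convert 九十七 (Chinese numeral) → 9×10 + 7 = 97 (decimal)
Convert 0o60 (octal) → 6×8 = 48 (decimal)
Compute 97 × 48 = 4656
4656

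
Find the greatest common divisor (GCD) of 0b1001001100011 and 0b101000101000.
Convert 0b1001001100011 (binary) → 4096 + 512 + 64 + 32 + 2 + 1 = 4707 (decimal)
Convert 0b101000101000 (binary) → 2048 + 512 + 32 + 8 = 2600 (decimal)
Compute gcd(4707, 2600) = 1
1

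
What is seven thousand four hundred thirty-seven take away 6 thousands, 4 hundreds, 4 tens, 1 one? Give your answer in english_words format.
Convert seven thousand four hundred thirty-seven (English words) → 7×1000 + 4×100 + 37 = 7437 (decimal)
Convert 6 thousands, 4 hundreds, 4 tens, 1 one (place-value notation) → 6×1000 + 4×100 + 4×10 + 1 = 6441 (decimal)
Compute 7437 - 6441 = 996
Convert 996 (decimal) → 996 = 9×100 + 96 → nine hundred ninety-six (English words)
nine hundred ninety-six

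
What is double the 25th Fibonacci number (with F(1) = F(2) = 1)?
The 25th Fibonacci number (with F(1) = F(2) = 1) = 75025
Compute 75025 × 2 = 150050
150050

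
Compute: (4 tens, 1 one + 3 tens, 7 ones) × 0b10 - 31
Convert 4 tens, 1 one (place-value notation) → 4×10 + 1 = 41 (decimal)
Convert 3 tens, 7 ones (place-value notation) → 3×10 + 7 = 37 (decimal)
Convert 0b10 (binary) → 2 (decimal)
Expression in decimal: (41 + 37) × 2 - 31
Parentheses first: 41 + 37 = 78
Multiply: 78 × 2 = 156
Subtract: 156 - 31 = 125
125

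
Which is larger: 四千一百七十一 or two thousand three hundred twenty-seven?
Convert 四千一百七十一 (Chinese numeral) → 4×1000 + 1×100 + 7×10 + 1 = 4171 (decimal)
Convert two thousand three hundred twenty-seven (English words) → 2×1000 + 3×100 + 27 = 2327 (decimal)
Compare 4171 vs 2327: larger = 4171
4171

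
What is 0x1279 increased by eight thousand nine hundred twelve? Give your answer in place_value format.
Convert 0x1279 (hexadecimal) → 1×4096 + 2×256 + 7×16 + 9 = 4729 (decimal)
Convert eight thousand nine hundred twelve (English words) → 8×1000 + 9×100 + 12 = 8912 (decimal)
Compute 4729 + 8912 = 13641
Convert 13641 (decimal) → 13641 = 13×1000 + 6×100 + 4×10 + 1 → 13 thousands, 6 hundreds, 4 tens, 1 one (place-value notation)
13 thousands, 6 hundreds, 4 tens, 1 one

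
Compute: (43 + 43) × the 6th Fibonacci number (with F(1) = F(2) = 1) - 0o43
Convert the 6th Fibonacci number (with F(1) = F(2) = 1) (Fibonacci index) → 1, 1, 2, 3, 5, 8 → 8 (decimal)
Convert 0o43 (octal) → 4×8 + 3 = 35 (decimal)
Expression in decimal: (43 + 43) × 8 - 35
Parentheses first: 43 + 43 = 86
Multiply: 86 × 8 = 688
Subtract: 688 - 35 = 653
653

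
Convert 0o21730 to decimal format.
Convert 0o21730 (octal) → 2×4096 + 1×512 + 7×64 + 3×8 = 9176 (decimal)
9176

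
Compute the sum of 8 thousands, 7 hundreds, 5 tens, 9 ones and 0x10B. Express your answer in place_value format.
Convert 8 thousands, 7 hundreds, 5 tens, 9 ones (place-value notation) → 8×1000 + 7×100 + 5×10 + 9 = 8759 (decimal)
Convert 0x10B (hexadecimal) → 1×256 + 11 = 267 (decimal)
Compute 8759 + 267 = 9026
Convert 9026 (decimal) → 9026 = 9×1000 + 2×10 + 6 → 9 thousands, 2 tens, 6 ones (place-value notation)
9 thousands, 2 tens, 6 ones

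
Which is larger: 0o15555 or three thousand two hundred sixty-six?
Convert 0o15555 (octal) → 1×4096 + 5×512 + 5×64 + 5×8 + 5 = 7021 (decimal)
Convert three thousand two hundred sixty-six (English words) → 3×1000 + 2×100 + 66 = 3266 (decimal)
Compare 7021 vs 3266: larger = 7021
7021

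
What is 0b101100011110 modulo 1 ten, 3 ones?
Convert 0b101100011110 (binary) → 2048 + 512 + 256 + 16 + 8 + 4 + 2 = 2846 (decimal)
Convert 1 ten, 3 ones (place-value notation) → 1×10 + 3 = 13 (decimal)
Compute 2846 mod 13 = 12
12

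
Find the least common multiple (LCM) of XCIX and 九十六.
Convert XCIX (Roman numeral) → 90 + 9 = 99 (decimal)
Convert 九十六 (Chinese numeral) → 9×10 + 6 = 96 (decimal)
Compute lcm(99, 96) = 3168
3168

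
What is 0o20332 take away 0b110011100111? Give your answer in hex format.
Convert 0o20332 (octal) → 2×4096 + 3×64 + 3×8 + 2 = 8410 (decimal)
Convert 0b110011100111 (binary) → 2048 + 1024 + 128 + 64 + 32 + 4 + 2 + 1 = 3303 (decimal)
Compute 8410 - 3303 = 5107
Convert 5107 (decimal) → 5107 = 1×4096 + 3×256 + 15×16 + 3 → 0x13F3 (hexadecimal)
0x13F3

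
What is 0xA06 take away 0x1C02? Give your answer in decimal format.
Convert 0xA06 (hexadecimal) → 10×256 + 6 = 2566 (decimal)
Convert 0x1C02 (hexadecimal) → 1×4096 + 12×256 + 2 = 7170 (decimal)
Compute 2566 - 7170 = -4604
-4604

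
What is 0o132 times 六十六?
Convert 0o132 (octal) → 1×64 + 3×8 + 2 = 90 (decimal)
Convert 六十六 (Chinese numeral) → 6×10 + 6 = 66 (decimal)
Compute 90 × 66 = 5940
5940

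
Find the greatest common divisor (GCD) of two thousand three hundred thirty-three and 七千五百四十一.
Convert two thousand three hundred thirty-three (English words) → 2×1000 + 3×100 + 33 = 2333 (decimal)
Convert 七千五百四十一 (Chinese numeral) → 7×1000 + 5×100 + 4×10 + 1 = 7541 (decimal)
Compute gcd(2333, 7541) = 1
1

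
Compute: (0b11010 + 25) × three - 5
Convert 0b11010 (binary) → 16 + 8 + 2 = 26 (decimal)
Convert three (English words) → 3 (decimal)
Expression in decimal: (26 + 25) × 3 - 5
Parentheses first: 26 + 25 = 51
Multiply: 51 × 3 = 153
Subtract: 153 - 5 = 148
148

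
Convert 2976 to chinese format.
Convert 2976 (decimal) → 2976 = 2×1000 + 9×100 + 7×10 + 6 → 二千九百七十六 (Chinese numeral)
二千九百七十六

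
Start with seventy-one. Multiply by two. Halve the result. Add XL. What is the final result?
Convert seventy-one (English words) → 71 (decimal)
Start: 71
Convert two (English words) → 2 (decimal)
71 × 2 = 142
142 ÷ 2 = 71
Convert XL (Roman numeral) → 40 (decimal)
71 + 40 = 111
111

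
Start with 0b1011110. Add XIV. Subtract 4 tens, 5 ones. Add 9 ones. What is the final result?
Convert 0b1011110 (binary) → 64 + 16 + 8 + 4 + 2 = 94 (decimal)
Start: 94
Convert XIV (Roman numeral) → 10 + 4 = 14 (decimal)
94 + 14 = 108
Convert 4 tens, 5 ones (place-value notation) → 4×10 + 5 = 45 (decimal)
108 - 45 = 63
Convert 9 ones (place-value notation) → 9 (decimal)
63 + 9 = 72
72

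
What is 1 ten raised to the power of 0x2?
Convert 1 ten (place-value notation) → 1×10 = 10 (decimal)
Convert 0x2 (hexadecimal) → 2 (decimal)
Compute 10 ^ 2 = 100
100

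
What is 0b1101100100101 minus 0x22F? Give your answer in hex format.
Convert 0b1101100100101 (binary) → 4096 + 2048 + 512 + 256 + 32 + 4 + 1 = 6949 (decimal)
Convert 0x22F (hexadecimal) → 2×256 + 2×16 + 15 = 559 (decimal)
Compute 6949 - 559 = 6390
Convert 6390 (decimal) → 6390 = 1×4096 + 8×256 + 15×16 + 6 → 0x18F6 (hexadecimal)
0x18F6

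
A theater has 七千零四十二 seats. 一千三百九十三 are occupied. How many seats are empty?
Convert 七千零四十二 (Chinese numeral) → 7×1000 + 4×10 + 2 = 7042 (decimal)
Convert 一千三百九十三 (Chinese numeral) → 1×1000 + 3×100 + 9×10 + 3 = 1393 (decimal)
Compute 7042 - 1393 = 5649
5649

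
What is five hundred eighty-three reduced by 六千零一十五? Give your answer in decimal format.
Convert five hundred eighty-three (English words) → 5×100 + 83 = 583 (decimal)
Convert 六千零一十五 (Chinese numeral) → 6×1000 + 1×10 + 5 = 6015 (decimal)
Compute 583 - 6015 = -5432
-5432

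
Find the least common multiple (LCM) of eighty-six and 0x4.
Convert eighty-six (English words) → 86 (decimal)
Convert 0x4 (hexadecimal) → 4 (decimal)
Compute lcm(86, 4) = 172
172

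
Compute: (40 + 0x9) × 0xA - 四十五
Convert 0x9 (hexadecimal) → 9 (decimal)
Convert 0xA (hexadecimal) → 10 (decimal)
Convert 四十五 (Chinese numeral) → 4×10 + 5 = 45 (decimal)
Expression in decimal: (40 + 9) × 10 - 45
Parentheses first: 40 + 9 = 49
Multiply: 49 × 10 = 490
Subtract: 490 - 45 = 445
445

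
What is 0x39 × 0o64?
Convert 0x39 (hexadecimal) → 3×16 + 9 = 57 (decimal)
Convert 0o64 (octal) → 6×8 + 4 = 52 (decimal)
Compute 57 × 52 = 2964
2964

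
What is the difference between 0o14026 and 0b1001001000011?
Convert 0o14026 (octal) → 1×4096 + 4×512 + 2×8 + 6 = 6166 (decimal)
Convert 0b1001001000011 (binary) → 4096 + 512 + 64 + 2 + 1 = 4675 (decimal)
Difference: |6166 - 4675| = 1491
1491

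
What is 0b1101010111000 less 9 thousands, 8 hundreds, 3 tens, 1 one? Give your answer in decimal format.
Convert 0b1101010111000 (binary) → 4096 + 2048 + 512 + 128 + 32 + 16 + 8 = 6840 (decimal)
Convert 9 thousands, 8 hundreds, 3 tens, 1 one (place-value notation) → 9×1000 + 8×100 + 3×10 + 1 = 9831 (decimal)
Compute 6840 - 9831 = -2991
-2991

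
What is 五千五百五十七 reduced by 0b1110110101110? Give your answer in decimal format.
Convert 五千五百五十七 (Chinese numeral) → 5×1000 + 5×100 + 5×10 + 7 = 5557 (decimal)
Convert 0b1110110101110 (binary) → 4096 + 2048 + 1024 + 256 + 128 + 32 + 8 + 4 + 2 = 7598 (decimal)
Compute 5557 - 7598 = -2041
-2041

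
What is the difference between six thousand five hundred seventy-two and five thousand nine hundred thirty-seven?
Convert six thousand five hundred seventy-two (English words) → 6×1000 + 5×100 + 72 = 6572 (decimal)
Convert five thousand nine hundred thirty-seven (English words) → 5×1000 + 9×100 + 37 = 5937 (decimal)
Difference: |6572 - 5937| = 635
635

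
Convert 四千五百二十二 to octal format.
Convert 四千五百二十二 (Chinese numeral) → 4×1000 + 5×100 + 2×10 + 2 = 4522 (decimal)
Convert 4522 (decimal) → 4522 = 1×4096 + 6×64 + 5×8 + 2 → 0o10652 (octal)
0o10652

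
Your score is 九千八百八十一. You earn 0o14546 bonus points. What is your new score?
Convert 九千八百八十一 (Chinese numeral) → 9×1000 + 8×100 + 8×10 + 1 = 9881 (decimal)
Convert 0o14546 (octal) → 1×4096 + 4×512 + 5×64 + 4×8 + 6 = 6502 (decimal)
Compute 9881 + 6502 = 16383
16383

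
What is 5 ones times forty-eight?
Convert 5 ones (place-value notation) → 5 (decimal)
Convert forty-eight (English words) → 48 (decimal)
Compute 5 × 48 = 240
240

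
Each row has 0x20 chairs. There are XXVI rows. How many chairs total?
Convert 0x20 (hexadecimal) → 2×16 = 32 (decimal)
Convert XXVI (Roman numeral) → 10 + 10 + 5 + 1 = 26 (decimal)
Compute 32 × 26 = 832
832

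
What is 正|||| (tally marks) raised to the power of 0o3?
Convert 正|||| (tally marks) → 5 + 4 = 9 (decimal)
Convert 0o3 (octal) → 3 (decimal)
Compute 9 ^ 3 = 729
729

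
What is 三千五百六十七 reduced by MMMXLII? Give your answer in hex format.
Convert 三千五百六十七 (Chinese numeral) → 3×1000 + 5×100 + 6×10 + 7 = 3567 (decimal)
Convert MMMXLII (Roman numeral) → 1000 + 1000 + 1000 + 40 + 1 + 1 = 3042 (decimal)
Compute 3567 - 3042 = 525
Convert 525 (decimal) → 525 = 2×256 + 13 → 0x20D (hexadecimal)
0x20D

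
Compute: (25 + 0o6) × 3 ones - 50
Convert 0o6 (octal) → 6 (decimal)
Convert 3 ones (place-value notation) → 3 (decimal)
Expression in decimal: (25 + 6) × 3 - 50
Parentheses first: 25 + 6 = 31
Multiply: 31 × 3 = 93
Subtract: 93 - 50 = 43
43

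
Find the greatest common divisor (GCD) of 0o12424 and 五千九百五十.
Convert 0o12424 (octal) → 1×4096 + 2×512 + 4×64 + 2×8 + 4 = 5396 (decimal)
Convert 五千九百五十 (Chinese numeral) → 5×1000 + 9×100 + 5×10 = 5950 (decimal)
Compute gcd(5396, 5950) = 2
2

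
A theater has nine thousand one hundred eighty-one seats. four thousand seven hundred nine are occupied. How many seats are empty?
Convert nine thousand one hundred eighty-one (English words) → 9×1000 + 1×100 + 81 = 9181 (decimal)
Convert four thousand seven hundred nine (English words) → 4×1000 + 7×100 + 9 = 4709 (decimal)
Compute 9181 - 4709 = 4472
4472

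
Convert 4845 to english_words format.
Convert 4845 (decimal) → 4845 = 4×1000 + 8×100 + 45 → four thousand eight hundred forty-five (English words)
four thousand eight hundred forty-five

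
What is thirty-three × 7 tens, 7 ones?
Convert thirty-three (English words) → 33 (decimal)
Convert 7 tens, 7 ones (place-value notation) → 7×10 + 7 = 77 (decimal)
Compute 33 × 77 = 2541
2541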